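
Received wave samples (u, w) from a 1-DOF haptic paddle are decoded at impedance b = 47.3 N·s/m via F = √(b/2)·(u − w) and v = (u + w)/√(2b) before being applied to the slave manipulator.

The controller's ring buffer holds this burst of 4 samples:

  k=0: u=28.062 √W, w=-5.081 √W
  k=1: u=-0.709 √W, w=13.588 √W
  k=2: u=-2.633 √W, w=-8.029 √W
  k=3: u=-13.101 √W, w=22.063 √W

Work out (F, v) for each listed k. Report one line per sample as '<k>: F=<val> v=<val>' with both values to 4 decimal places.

k=0: u−w=33.1430, u+w=22.9810; √(b/2)=4.8631, √(2b)=9.7263; F=4.8631×33.143=161.1786, v=22.9810/9.7263=2.3628
k=1: u−w=-14.2970, u+w=12.8790; √(b/2)=4.8631, √(2b)=9.7263; F=4.8631×(-14.297)=-69.5281, v=12.8790/9.7263=1.3241
k=2: u−w=5.3960, u+w=-10.6620; √(b/2)=4.8631, √(2b)=9.7263; F=4.8631×5.396=26.2414, v=-10.6620/9.7263=-1.0962
k=3: u−w=-35.1640, u+w=8.9620; √(b/2)=4.8631, √(2b)=9.7263; F=4.8631×(-35.164)=-171.0070, v=8.9620/9.7263=0.9214

0: F=161.1786 v=2.3628
1: F=-69.5281 v=1.3241
2: F=26.2414 v=-1.0962
3: F=-171.0070 v=0.9214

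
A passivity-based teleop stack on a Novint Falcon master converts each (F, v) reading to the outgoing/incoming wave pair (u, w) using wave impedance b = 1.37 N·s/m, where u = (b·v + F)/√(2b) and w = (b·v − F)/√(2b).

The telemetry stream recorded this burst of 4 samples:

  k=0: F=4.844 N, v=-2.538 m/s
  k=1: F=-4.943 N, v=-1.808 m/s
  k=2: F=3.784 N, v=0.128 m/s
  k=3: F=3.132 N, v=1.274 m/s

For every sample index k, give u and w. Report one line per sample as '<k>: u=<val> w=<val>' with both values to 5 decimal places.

k=0: b·v=1.37×(-2.538)=-3.47706; √(2b)=1.65529; u=(-3.47706+4.844)/1.65529=0.82580, w=(-3.47706−4.844)/1.65529=-5.02694
k=1: b·v=1.37×(-1.808)=-2.47696; √(2b)=1.65529; u=(-2.47696+(-4.943))/1.65529=-4.48256, w=(-2.47696−(-4.943))/1.65529=1.48979
k=2: b·v=1.37×0.128=0.17536; √(2b)=1.65529; u=(0.17536+3.784)/1.65529=2.39194, w=(0.17536−3.784)/1.65529=-2.18006
k=3: b·v=1.37×1.274=1.74538; √(2b)=1.65529; u=(1.74538+3.132)/1.65529=2.94653, w=(1.74538−3.132)/1.65529=-0.83769

0: u=0.82580 w=-5.02694
1: u=-4.48256 w=1.48979
2: u=2.39194 w=-2.18006
3: u=2.94653 w=-0.83769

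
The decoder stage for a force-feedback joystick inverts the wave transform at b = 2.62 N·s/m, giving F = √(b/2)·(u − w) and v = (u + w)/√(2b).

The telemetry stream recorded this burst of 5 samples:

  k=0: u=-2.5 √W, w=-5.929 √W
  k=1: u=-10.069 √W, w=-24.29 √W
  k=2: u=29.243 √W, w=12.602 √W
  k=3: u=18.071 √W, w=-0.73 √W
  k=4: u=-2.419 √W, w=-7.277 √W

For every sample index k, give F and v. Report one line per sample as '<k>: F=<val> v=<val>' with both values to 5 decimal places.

k=0: u−w=3.42900, u+w=-8.42900; √(b/2)=1.14455, √(2b)=2.28910; F=1.14455×3.429=3.92467, v=-8.42900/2.28910=-3.68223
k=1: u−w=14.22100, u+w=-34.35900; √(b/2)=1.14455, √(2b)=2.28910; F=1.14455×14.221=16.27668, v=-34.35900/2.28910=-15.00980
k=2: u−w=16.64100, u+w=41.84500; √(b/2)=1.14455, √(2b)=2.28910; F=1.14455×16.641=19.04650, v=41.84500/2.28910=18.28007
k=3: u−w=18.80100, u+w=17.34100; √(b/2)=1.14455, √(2b)=2.28910; F=1.14455×18.801=21.51873, v=17.34100/2.28910=7.57545
k=4: u−w=4.85800, u+w=-9.69600; √(b/2)=1.14455, √(2b)=2.28910; F=1.14455×4.858=5.56024, v=-9.69600/2.28910=-4.23572

0: F=3.92467 v=-3.68223
1: F=16.27668 v=-15.00980
2: F=19.04650 v=18.28007
3: F=21.51873 v=7.57545
4: F=5.56024 v=-4.23572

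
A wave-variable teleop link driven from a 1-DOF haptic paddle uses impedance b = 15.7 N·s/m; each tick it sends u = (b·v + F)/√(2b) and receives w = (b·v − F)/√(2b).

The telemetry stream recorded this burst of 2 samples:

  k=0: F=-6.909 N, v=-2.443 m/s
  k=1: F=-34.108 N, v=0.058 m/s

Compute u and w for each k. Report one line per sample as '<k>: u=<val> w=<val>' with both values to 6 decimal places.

k=0: b·v=15.7×(-2.443)=-38.355100; √(2b)=5.603570; u=(-38.355100+(-6.909))/5.603570=-8.077725, w=(-38.355100−(-6.909))/5.603570=-5.611797
k=1: b·v=15.7×0.058=0.910600; √(2b)=5.603570; u=(0.910600+(-34.108))/5.603570=-5.924330, w=(0.910600−(-34.108))/5.603570=6.249337

0: u=-8.077725 w=-5.611797
1: u=-5.924330 w=6.249337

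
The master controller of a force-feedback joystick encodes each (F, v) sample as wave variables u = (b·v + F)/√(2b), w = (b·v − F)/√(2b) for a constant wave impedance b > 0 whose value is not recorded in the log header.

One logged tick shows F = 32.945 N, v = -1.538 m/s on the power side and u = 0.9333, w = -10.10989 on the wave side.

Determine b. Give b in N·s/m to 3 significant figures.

b = 17.8 N·s/m

u + w = -9.1766;  u + w = √(2b)·v, so √(2b) = -9.1766/(-1.538) = 5.9666.
b = (√(2b))²/2 = 35.6000/2 = 17.8000.
(Check via u − w = 2F/√(2b): u − w = 11.0432, 2F/√(2b) = 11.0432.)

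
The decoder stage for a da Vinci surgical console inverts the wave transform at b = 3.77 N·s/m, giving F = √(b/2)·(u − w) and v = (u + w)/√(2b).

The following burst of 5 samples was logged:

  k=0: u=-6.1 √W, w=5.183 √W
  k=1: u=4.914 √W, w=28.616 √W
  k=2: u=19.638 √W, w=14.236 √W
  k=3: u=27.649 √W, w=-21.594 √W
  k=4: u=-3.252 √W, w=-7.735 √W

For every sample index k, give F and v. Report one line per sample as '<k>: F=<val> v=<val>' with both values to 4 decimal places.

k=0: u−w=-11.2830, u+w=-0.9170; √(b/2)=1.3730, √(2b)=2.7459; F=1.3730×(-11.283)=-15.4910, v=-0.9170/2.7459=-0.3340
k=1: u−w=-23.7020, u+w=33.5300; √(b/2)=1.3730, √(2b)=2.7459; F=1.3730×(-23.702)=-32.5417, v=33.5300/2.7459=12.2109
k=2: u−w=5.4020, u+w=33.8740; √(b/2)=1.3730, √(2b)=2.7459; F=1.3730×5.402=7.4167, v=33.8740/2.7459=12.3362
k=3: u−w=49.2430, u+w=6.0550; √(b/2)=1.3730, √(2b)=2.7459; F=1.3730×49.243=67.6083, v=6.0550/2.7459=2.2051
k=4: u−w=4.4830, u+w=-10.9870; √(b/2)=1.3730, √(2b)=2.7459; F=1.3730×4.483=6.1549, v=-10.9870/2.7459=-4.0012

0: F=-15.4910 v=-0.3340
1: F=-32.5417 v=12.2109
2: F=7.4167 v=12.3362
3: F=67.6083 v=2.2051
4: F=6.1549 v=-4.0012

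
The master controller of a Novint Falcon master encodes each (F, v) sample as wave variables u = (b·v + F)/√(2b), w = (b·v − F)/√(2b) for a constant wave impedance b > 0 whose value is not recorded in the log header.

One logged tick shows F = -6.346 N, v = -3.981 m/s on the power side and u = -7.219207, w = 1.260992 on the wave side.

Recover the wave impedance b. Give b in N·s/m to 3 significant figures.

u + w = -5.958215;  u + w = √(2b)·v, so √(2b) = -5.958215/(-3.981) = 1.496663.
b = (√(2b))²/2 = 2.240000/2 = 1.120000.
(Check via u − w = 2F/√(2b): u − w = -8.480199, 2F/√(2b) = -8.480200.)

b = 1.12 N·s/m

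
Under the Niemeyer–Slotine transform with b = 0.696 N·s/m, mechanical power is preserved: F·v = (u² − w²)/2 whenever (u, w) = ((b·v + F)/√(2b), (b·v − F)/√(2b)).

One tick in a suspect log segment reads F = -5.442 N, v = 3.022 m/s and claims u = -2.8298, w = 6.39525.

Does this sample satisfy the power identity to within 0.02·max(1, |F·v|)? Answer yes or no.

F·v = (-5.442)×3.022 = -16.44572 W.
(u² − w²)/2 = (8.00777 − 40.89922)/2 = -16.44573 W.
|Δ| = 0.00000;  2% of max(1, |F·v|) = 0.32891.

yes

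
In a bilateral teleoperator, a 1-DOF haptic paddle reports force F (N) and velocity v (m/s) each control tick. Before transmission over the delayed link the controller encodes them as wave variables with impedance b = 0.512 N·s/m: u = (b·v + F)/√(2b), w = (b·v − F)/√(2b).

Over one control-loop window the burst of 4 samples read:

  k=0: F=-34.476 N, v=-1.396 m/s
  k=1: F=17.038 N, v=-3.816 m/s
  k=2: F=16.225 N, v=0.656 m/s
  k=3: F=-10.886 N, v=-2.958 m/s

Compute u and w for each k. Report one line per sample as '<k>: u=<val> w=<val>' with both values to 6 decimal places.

k=0: b·v=0.512×(-1.396)=-0.714752; √(2b)=1.011929; u=(-0.714752+(-34.476))/1.011929=-34.775915, w=(-0.714752−(-34.476))/1.011929=33.363263
k=1: b·v=0.512×(-3.816)=-1.953792; √(2b)=1.011929; u=(-1.953792+17.038)/1.011929=14.906392, w=(-1.953792−17.038)/1.011929=-18.767912
k=2: b·v=0.512×0.656=0.335872; √(2b)=1.011929; u=(0.335872+16.225)/1.011929=16.365649, w=(0.335872−16.225)/1.011929=-15.701823
k=3: b·v=0.512×(-2.958)=-1.514496; √(2b)=1.011929; u=(-1.514496+(-10.886))/1.011929=-12.254316, w=(-1.514496−(-10.886))/1.011929=9.261031

0: u=-34.775915 w=33.363263
1: u=14.906392 w=-18.767912
2: u=16.365649 w=-15.701823
3: u=-12.254316 w=9.261031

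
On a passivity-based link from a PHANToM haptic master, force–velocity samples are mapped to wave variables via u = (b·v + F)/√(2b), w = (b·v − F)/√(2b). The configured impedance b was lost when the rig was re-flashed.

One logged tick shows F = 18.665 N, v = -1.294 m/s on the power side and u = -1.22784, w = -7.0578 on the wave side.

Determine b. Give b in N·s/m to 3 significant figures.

u + w = -8.28564;  u + w = √(2b)·v, so √(2b) = -8.28564/(-1.294) = 6.40312.
b = (√(2b))²/2 = 40.99997/2 = 20.49999.
(Check via u − w = 2F/√(2b): u − w = 5.82996, 2F/√(2b) = 5.82997.)

b = 20.5 N·s/m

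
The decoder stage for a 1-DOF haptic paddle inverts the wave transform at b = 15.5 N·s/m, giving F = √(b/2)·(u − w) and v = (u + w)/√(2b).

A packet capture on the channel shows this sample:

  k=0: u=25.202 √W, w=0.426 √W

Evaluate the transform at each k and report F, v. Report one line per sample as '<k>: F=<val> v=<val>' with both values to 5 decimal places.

0: F=68.97346 v=4.60292

k=0: u−w=24.77600, u+w=25.62800; √(b/2)=2.78388, √(2b)=5.56776; F=2.78388×24.776=68.97346, v=25.62800/5.56776=4.60292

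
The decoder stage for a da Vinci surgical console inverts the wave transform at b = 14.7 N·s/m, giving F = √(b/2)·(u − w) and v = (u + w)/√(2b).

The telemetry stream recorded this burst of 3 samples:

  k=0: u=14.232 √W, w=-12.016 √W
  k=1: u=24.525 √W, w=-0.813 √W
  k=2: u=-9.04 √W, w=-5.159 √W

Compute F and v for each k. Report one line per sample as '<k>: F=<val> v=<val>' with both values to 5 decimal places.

0: F=71.16065 v=0.40869
1: F=68.69356 v=4.37315
2: F=-10.52173 v=-2.61869

k=0: u−w=26.24800, u+w=2.21600; √(b/2)=2.71109, √(2b)=5.42218; F=2.71109×26.248=71.16065, v=2.21600/5.42218=0.40869
k=1: u−w=25.33800, u+w=23.71200; √(b/2)=2.71109, √(2b)=5.42218; F=2.71109×25.338=68.69356, v=23.71200/5.42218=4.37315
k=2: u−w=-3.88100, u+w=-14.19900; √(b/2)=2.71109, √(2b)=5.42218; F=2.71109×(-3.881)=-10.52173, v=-14.19900/5.42218=-2.61869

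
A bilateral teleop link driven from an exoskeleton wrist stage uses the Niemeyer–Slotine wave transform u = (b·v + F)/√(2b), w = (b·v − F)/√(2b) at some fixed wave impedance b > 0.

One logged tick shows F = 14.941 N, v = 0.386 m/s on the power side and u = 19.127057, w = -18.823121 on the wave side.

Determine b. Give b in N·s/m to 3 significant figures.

u + w = 0.303936;  u + w = √(2b)·v, so √(2b) = 0.303936/0.386 = 0.787399.
b = (√(2b))²/2 = 0.619997/2 = 0.309999.
(Check via u − w = 2F/√(2b): u − w = 37.950178, 2F/√(2b) = 37.950266.)

b = 0.31 N·s/m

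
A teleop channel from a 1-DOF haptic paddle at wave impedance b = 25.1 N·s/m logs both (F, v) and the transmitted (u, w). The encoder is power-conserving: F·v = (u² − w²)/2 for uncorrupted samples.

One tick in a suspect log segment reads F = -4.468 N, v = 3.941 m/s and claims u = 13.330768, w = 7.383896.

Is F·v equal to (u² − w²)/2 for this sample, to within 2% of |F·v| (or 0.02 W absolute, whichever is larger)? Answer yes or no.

F·v = (-4.468)×3.941 = -17.608388 W.
(u² − w²)/2 = (177.709375 − 54.521920)/2 = 61.593728 W.
|Δ| = 79.202116;  2% of max(1, |F·v|) = 0.352168.

no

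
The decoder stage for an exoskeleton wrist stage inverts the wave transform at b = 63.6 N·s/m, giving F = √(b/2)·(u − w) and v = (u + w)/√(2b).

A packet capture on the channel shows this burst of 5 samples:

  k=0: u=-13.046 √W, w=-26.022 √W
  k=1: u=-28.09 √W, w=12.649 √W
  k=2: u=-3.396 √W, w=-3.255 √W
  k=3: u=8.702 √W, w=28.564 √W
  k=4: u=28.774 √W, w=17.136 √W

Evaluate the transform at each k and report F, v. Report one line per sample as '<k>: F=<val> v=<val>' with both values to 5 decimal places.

0: F=73.17360 v=-3.46400
1: F=-229.73329 v=-1.36909
2: F=-0.79512 v=-0.58972
3: F=-112.00477 v=3.30422
4: F=65.62841 v=4.07065

k=0: u−w=12.97600, u+w=-39.06800; √(b/2)=5.63915, √(2b)=11.27830; F=5.63915×12.976=73.17360, v=-39.06800/11.27830=-3.46400
k=1: u−w=-40.73900, u+w=-15.44100; √(b/2)=5.63915, √(2b)=11.27830; F=5.63915×(-40.739)=-229.73329, v=-15.44100/11.27830=-1.36909
k=2: u−w=-0.14100, u+w=-6.65100; √(b/2)=5.63915, √(2b)=11.27830; F=5.63915×(-0.141)=-0.79512, v=-6.65100/11.27830=-0.58972
k=3: u−w=-19.86200, u+w=37.26600; √(b/2)=5.63915, √(2b)=11.27830; F=5.63915×(-19.862)=-112.00477, v=37.26600/11.27830=3.30422
k=4: u−w=11.63800, u+w=45.91000; √(b/2)=5.63915, √(2b)=11.27830; F=5.63915×11.638=65.62841, v=45.91000/11.27830=4.07065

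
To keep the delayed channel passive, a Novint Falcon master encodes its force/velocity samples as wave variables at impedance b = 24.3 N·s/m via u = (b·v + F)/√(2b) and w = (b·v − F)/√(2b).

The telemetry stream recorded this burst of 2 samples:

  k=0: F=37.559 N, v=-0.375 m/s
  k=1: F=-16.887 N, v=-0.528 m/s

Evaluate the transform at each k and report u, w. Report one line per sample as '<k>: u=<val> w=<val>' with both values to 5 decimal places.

k=0: b·v=24.3×(-0.375)=-9.11250; √(2b)=6.97137; u=(-9.11250+37.559)/6.97137=4.08047, w=(-9.11250−37.559)/6.97137=-6.69474
k=1: b·v=24.3×(-0.528)=-12.83040; √(2b)=6.97137; u=(-12.83040+(-16.887))/6.97137=-4.26278, w=(-12.83040−(-16.887))/6.97137=0.58189

0: u=4.08047 w=-6.69474
1: u=-4.26278 w=0.58189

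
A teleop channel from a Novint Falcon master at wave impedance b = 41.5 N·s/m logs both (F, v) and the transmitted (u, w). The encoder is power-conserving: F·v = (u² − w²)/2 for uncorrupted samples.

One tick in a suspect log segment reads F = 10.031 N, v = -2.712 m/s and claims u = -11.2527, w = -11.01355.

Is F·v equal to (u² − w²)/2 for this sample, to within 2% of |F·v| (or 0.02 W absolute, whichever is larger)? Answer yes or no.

no

F·v = 10.031×(-2.712) = -27.2041 W.
(u² − w²)/2 = (126.6233 − 121.2983)/2 = 2.6625 W.
|Δ| = 29.8666;  2% of max(1, |F·v|) = 0.5441.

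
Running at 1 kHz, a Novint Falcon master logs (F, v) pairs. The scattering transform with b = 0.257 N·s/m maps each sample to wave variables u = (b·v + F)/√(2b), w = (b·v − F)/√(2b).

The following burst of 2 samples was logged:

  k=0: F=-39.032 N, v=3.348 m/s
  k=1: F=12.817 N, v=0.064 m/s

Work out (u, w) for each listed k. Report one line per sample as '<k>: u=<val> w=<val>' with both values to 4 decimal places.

k=0: b·v=0.257×3.348=0.8604; √(2b)=0.7169; u=(0.8604+(-39.032))/0.7169=-53.2425, w=(0.8604−(-39.032))/0.7169=55.6428
k=1: b·v=0.257×0.064=0.0164; √(2b)=0.7169; u=(0.0164+12.817)/0.7169=17.9004, w=(0.0164−12.817)/0.7169=-17.8545

0: u=-53.2425 w=55.6428
1: u=17.9004 w=-17.8545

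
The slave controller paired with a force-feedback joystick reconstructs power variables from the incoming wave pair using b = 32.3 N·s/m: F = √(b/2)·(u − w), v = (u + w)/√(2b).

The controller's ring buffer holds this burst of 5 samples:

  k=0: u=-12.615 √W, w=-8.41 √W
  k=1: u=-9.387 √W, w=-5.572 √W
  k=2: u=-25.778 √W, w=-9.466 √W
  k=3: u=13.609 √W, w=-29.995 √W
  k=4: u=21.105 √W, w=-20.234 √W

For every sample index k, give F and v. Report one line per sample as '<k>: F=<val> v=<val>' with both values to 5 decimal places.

0: F=-16.89866 v=-2.61589
1: F=-15.33136 v=-1.86117
2: F=-65.55314 v=-4.38499
3: F=175.23167 v=-2.03872
4: F=166.12930 v=0.10837

k=0: u−w=-4.20500, u+w=-21.02500; √(b/2)=4.01871, √(2b)=8.03741; F=4.01871×(-4.205)=-16.89866, v=-21.02500/8.03741=-2.61589
k=1: u−w=-3.81500, u+w=-14.95900; √(b/2)=4.01871, √(2b)=8.03741; F=4.01871×(-3.815)=-15.33136, v=-14.95900/8.03741=-1.86117
k=2: u−w=-16.31200, u+w=-35.24400; √(b/2)=4.01871, √(2b)=8.03741; F=4.01871×(-16.312)=-65.55314, v=-35.24400/8.03741=-4.38499
k=3: u−w=43.60400, u+w=-16.38600; √(b/2)=4.01871, √(2b)=8.03741; F=4.01871×43.604=175.23167, v=-16.38600/8.03741=-2.03872
k=4: u−w=41.33900, u+w=0.87100; √(b/2)=4.01871, √(2b)=8.03741; F=4.01871×41.339=166.12930, v=0.87100/8.03741=0.10837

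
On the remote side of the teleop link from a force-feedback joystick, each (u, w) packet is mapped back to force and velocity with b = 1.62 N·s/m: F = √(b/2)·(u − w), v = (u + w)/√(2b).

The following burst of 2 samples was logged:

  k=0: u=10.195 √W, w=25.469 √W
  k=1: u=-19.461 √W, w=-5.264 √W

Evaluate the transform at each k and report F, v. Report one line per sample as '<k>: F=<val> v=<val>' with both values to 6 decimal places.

k=0: u−w=-15.274000, u+w=35.664000; √(b/2)=0.900000, √(2b)=1.800000; F=0.900000×(-15.274)=-13.746600, v=35.664000/1.800000=19.813333
k=1: u−w=-14.197000, u+w=-24.725000; √(b/2)=0.900000, √(2b)=1.800000; F=0.900000×(-14.197)=-12.777300, v=-24.725000/1.800000=-13.736111

0: F=-13.746600 v=19.813333
1: F=-12.777300 v=-13.736111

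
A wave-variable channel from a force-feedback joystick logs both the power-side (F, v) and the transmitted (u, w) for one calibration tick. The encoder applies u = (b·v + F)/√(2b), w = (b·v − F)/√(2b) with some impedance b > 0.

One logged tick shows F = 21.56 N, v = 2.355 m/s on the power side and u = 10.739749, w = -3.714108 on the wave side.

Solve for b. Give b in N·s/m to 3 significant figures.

b = 4.45 N·s/m

u + w = 7.025641;  u + w = √(2b)·v, so √(2b) = 7.025641/2.355 = 2.983287.
b = (√(2b))²/2 = 8.900002/2 = 4.450001.
(Check via u − w = 2F/√(2b): u − w = 14.453857, 2F/√(2b) = 14.453856.)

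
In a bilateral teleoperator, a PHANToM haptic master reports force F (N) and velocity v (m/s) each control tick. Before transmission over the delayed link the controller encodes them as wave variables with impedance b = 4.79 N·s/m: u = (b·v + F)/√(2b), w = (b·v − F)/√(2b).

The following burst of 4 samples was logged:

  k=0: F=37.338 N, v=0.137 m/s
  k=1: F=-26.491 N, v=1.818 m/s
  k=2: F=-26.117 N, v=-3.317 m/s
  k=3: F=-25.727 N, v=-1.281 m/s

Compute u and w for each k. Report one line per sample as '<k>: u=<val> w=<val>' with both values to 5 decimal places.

k=0: b·v=4.79×0.137=0.65623; √(2b)=3.09516; u=(0.65623+37.338)/3.09516=12.27538, w=(0.65623−37.338)/3.09516=-11.85134
k=1: b·v=4.79×1.818=8.70822; √(2b)=3.09516; u=(8.70822+(-26.491))/3.09516=-5.74536, w=(8.70822−(-26.491))/3.09516=11.37235
k=2: b·v=4.79×(-3.317)=-15.88843; √(2b)=3.09516; u=(-15.88843+(-26.117))/3.09516=-13.57134, w=(-15.88843−(-26.117))/3.09516=3.30470
k=3: b·v=4.79×(-1.281)=-6.13599; √(2b)=3.09516; u=(-6.13599+(-25.727))/3.09516=-10.29446, w=(-6.13599−(-25.727))/3.09516=6.32957

0: u=12.27538 w=-11.85134
1: u=-5.74536 w=11.37235
2: u=-13.57134 w=3.30470
3: u=-10.29446 w=6.32957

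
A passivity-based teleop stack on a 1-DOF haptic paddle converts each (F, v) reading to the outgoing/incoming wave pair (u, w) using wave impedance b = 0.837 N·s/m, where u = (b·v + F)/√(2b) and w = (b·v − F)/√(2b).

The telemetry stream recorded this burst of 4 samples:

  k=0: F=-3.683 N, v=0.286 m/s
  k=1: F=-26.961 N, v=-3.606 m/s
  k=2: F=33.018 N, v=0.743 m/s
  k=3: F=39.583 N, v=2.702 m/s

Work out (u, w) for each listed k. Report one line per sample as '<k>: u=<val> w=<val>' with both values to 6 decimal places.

0: u=-2.661566 w=3.031602
1: u=-23.170886 w=18.505329
2: u=26.000210 w=-25.038893
3: u=32.341594 w=-28.845661

k=0: b·v=0.837×0.286=0.239382; √(2b)=1.293832; u=(0.239382+(-3.683))/1.293832=-2.661566, w=(0.239382−(-3.683))/1.293832=3.031602
k=1: b·v=0.837×(-3.606)=-3.018222; √(2b)=1.293832; u=(-3.018222+(-26.961))/1.293832=-23.170886, w=(-3.018222−(-26.961))/1.293832=18.505329
k=2: b·v=0.837×0.743=0.621891; √(2b)=1.293832; u=(0.621891+33.018)/1.293832=26.000210, w=(0.621891−33.018)/1.293832=-25.038893
k=3: b·v=0.837×2.702=2.261574; √(2b)=1.293832; u=(2.261574+39.583)/1.293832=32.341594, w=(2.261574−39.583)/1.293832=-28.845661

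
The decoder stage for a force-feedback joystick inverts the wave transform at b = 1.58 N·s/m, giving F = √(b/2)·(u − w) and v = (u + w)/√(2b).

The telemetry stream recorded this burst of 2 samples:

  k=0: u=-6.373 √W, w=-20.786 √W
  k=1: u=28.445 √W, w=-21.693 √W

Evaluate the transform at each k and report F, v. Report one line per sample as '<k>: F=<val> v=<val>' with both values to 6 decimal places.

0: F=12.810555 v=-15.278131
1: F=44.563629 v=3.798297

k=0: u−w=14.413000, u+w=-27.159000; √(b/2)=0.888819, √(2b)=1.777639; F=0.888819×14.413=12.810555, v=-27.159000/1.777639=-15.278131
k=1: u−w=50.138000, u+w=6.752000; √(b/2)=0.888819, √(2b)=1.777639; F=0.888819×50.138=44.563629, v=6.752000/1.777639=3.798297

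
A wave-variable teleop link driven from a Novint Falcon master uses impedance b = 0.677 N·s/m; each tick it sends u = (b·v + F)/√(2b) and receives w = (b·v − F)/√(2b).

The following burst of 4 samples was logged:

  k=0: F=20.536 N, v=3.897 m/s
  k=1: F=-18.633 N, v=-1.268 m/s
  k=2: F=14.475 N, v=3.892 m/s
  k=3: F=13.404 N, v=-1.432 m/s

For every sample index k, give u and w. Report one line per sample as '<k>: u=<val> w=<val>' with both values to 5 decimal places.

k=0: b·v=0.677×3.897=2.63827; √(2b)=1.16362; u=(2.63827+20.536)/1.16362=19.91575, w=(2.63827−20.536)/1.16362=-15.38114
k=1: b·v=0.677×(-1.268)=-0.85844; √(2b)=1.16362; u=(-0.85844+(-18.633))/1.16362=-16.75076, w=(-0.85844−(-18.633))/1.16362=15.27530
k=2: b·v=0.677×3.892=2.63488; √(2b)=1.16362; u=(2.63488+14.475)/1.16362=14.70408, w=(2.63488−14.475)/1.16362=-10.17529
k=3: b·v=0.677×(-1.432)=-0.96946; √(2b)=1.16362; u=(-0.96946+13.404)/1.16362=10.68613, w=(-0.96946−13.404)/1.16362=-12.35242

0: u=19.91575 w=-15.38114
1: u=-16.75076 w=15.27530
2: u=14.70408 w=-10.17529
3: u=10.68613 w=-12.35242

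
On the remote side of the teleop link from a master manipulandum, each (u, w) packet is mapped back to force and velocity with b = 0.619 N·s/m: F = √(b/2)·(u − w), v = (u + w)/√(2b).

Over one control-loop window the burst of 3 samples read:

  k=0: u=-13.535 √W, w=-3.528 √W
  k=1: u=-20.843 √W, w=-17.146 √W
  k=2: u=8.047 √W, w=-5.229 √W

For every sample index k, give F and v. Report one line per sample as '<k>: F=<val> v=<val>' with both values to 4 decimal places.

k=0: u−w=-10.0070, u+w=-17.0630; √(b/2)=0.5563, √(2b)=1.1127; F=0.5563×(-10.007)=-5.5672, v=-17.0630/1.1127=-15.3354
k=1: u−w=-3.6970, u+w=-37.9890; √(b/2)=0.5563, √(2b)=1.1127; F=0.5563×(-3.697)=-2.0567, v=-37.9890/1.1127=-34.1427
k=2: u−w=13.2760, u+w=2.8180; √(b/2)=0.5563, √(2b)=1.1127; F=0.5563×13.276=7.3858, v=2.8180/1.1127=2.5327

0: F=-5.5672 v=-15.3354
1: F=-2.0567 v=-34.1427
2: F=7.3858 v=2.5327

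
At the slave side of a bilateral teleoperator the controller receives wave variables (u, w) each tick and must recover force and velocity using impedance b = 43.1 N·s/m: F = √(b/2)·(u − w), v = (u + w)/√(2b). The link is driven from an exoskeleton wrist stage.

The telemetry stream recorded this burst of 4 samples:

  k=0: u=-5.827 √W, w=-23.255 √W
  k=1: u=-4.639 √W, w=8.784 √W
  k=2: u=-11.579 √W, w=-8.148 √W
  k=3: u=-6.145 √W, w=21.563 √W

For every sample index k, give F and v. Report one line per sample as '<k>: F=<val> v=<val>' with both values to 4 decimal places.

k=0: u−w=17.4280, u+w=-29.0820; √(b/2)=4.6422, √(2b)=9.2844; F=4.6422×17.428=80.9042, v=-29.0820/9.2844=-3.1324
k=1: u−w=-13.4230, u+w=4.1450; √(b/2)=4.6422, √(2b)=9.2844; F=4.6422×(-13.423)=-62.3122, v=4.1450/9.2844=0.4464
k=2: u−w=-3.4310, u+w=-19.7270; √(b/2)=4.6422, √(2b)=9.2844; F=4.6422×(-3.431)=-15.9274, v=-19.7270/9.2844=-2.1247
k=3: u−w=-27.7080, u+w=15.4180; √(b/2)=4.6422, √(2b)=9.2844; F=4.6422×(-27.708)=-128.6260, v=15.4180/9.2844=1.6606

0: F=80.9042 v=-3.1324
1: F=-62.3122 v=0.4464
2: F=-15.9274 v=-2.1247
3: F=-128.6260 v=1.6606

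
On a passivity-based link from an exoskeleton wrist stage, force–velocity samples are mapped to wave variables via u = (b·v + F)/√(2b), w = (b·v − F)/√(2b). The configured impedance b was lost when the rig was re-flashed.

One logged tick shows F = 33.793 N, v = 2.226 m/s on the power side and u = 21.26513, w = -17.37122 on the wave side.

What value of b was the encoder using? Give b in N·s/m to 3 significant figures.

b = 1.53 N·s/m

u + w = 3.8939;  u + w = √(2b)·v, so √(2b) = 3.8939/2.226 = 1.7493.
b = (√(2b))²/2 = 3.0600/2 = 1.5300.
(Check via u − w = 2F/√(2b): u − w = 38.6364, 2F/√(2b) = 38.6363.)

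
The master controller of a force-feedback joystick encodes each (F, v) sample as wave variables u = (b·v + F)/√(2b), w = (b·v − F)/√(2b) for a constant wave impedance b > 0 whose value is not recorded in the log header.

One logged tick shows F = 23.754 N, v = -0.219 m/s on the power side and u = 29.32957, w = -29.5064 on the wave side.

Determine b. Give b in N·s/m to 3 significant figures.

b = 0.326 N·s/m

u + w = -0.1768;  u + w = √(2b)·v, so √(2b) = -0.1768/(-0.219) = 0.8074.
b = (√(2b))²/2 = 0.6520/2 = 0.3260.
(Check via u − w = 2F/√(2b): u − w = 58.8360, 2F/√(2b) = 58.8376.)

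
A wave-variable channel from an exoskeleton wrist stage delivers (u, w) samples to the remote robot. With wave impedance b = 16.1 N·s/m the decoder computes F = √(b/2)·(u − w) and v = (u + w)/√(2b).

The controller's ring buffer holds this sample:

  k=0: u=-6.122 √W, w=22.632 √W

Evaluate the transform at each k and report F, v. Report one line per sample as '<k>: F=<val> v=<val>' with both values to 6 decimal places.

0: F=-81.582350 v=2.909505

k=0: u−w=-28.754000, u+w=16.510000; √(b/2)=2.837252, √(2b)=5.674504; F=2.837252×(-28.754)=-81.582350, v=16.510000/5.674504=2.909505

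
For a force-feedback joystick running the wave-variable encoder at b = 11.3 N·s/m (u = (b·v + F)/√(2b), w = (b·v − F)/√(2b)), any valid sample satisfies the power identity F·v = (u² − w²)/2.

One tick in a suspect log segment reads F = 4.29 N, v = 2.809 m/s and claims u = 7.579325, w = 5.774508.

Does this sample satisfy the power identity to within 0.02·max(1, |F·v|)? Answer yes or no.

yes

F·v = 4.29×2.809 = 12.050610 W.
(u² − w²)/2 = (57.446167 − 33.344943)/2 = 12.050612 W.
|Δ| = 0.000002;  2% of max(1, |F·v|) = 0.241012.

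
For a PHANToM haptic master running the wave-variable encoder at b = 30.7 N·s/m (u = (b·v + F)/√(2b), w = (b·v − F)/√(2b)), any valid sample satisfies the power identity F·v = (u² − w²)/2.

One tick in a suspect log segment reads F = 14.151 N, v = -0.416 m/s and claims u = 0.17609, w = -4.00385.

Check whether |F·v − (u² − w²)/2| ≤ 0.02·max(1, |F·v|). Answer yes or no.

no

F·v = 14.151×(-0.416) = -5.88682 W.
(u² − w²)/2 = (0.03101 − 16.03081)/2 = -7.99990 W.
|Δ| = 2.11309;  2% of max(1, |F·v|) = 0.11774.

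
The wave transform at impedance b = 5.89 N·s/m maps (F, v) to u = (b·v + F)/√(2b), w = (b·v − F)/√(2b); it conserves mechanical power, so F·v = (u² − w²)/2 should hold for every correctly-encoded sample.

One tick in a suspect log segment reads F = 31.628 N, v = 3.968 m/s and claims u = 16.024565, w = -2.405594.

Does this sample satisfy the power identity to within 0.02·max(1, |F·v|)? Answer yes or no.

yes

F·v = 31.628×3.968 = 125.499904 W.
(u² − w²)/2 = (256.786683 − 5.786882)/2 = 125.499900 W.
|Δ| = 0.000004;  2% of max(1, |F·v|) = 2.509998.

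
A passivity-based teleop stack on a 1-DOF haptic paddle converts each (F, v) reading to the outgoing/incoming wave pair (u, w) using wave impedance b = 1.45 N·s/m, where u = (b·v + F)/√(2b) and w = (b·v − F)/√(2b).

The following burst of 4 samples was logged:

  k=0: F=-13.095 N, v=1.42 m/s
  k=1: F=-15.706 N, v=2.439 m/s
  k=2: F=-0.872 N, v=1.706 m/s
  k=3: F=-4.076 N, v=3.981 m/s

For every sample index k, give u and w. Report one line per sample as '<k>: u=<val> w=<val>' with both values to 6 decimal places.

0: u=-6.480562 w=8.898735
1: u=-7.146147 w=11.299614
2: u=0.940551 w=1.964663
3: u=0.996190 w=5.783209

k=0: b·v=1.45×1.42=2.059000; √(2b)=1.702939; u=(2.059000+(-13.095))/1.702939=-6.480562, w=(2.059000−(-13.095))/1.702939=8.898735
k=1: b·v=1.45×2.439=3.536550; √(2b)=1.702939; u=(3.536550+(-15.706))/1.702939=-7.146147, w=(3.536550−(-15.706))/1.702939=11.299614
k=2: b·v=1.45×1.706=2.473700; √(2b)=1.702939; u=(2.473700+(-0.872))/1.702939=0.940551, w=(2.473700−(-0.872))/1.702939=1.964663
k=3: b·v=1.45×3.981=5.772450; √(2b)=1.702939; u=(5.772450+(-4.076))/1.702939=0.996190, w=(5.772450−(-4.076))/1.702939=5.783209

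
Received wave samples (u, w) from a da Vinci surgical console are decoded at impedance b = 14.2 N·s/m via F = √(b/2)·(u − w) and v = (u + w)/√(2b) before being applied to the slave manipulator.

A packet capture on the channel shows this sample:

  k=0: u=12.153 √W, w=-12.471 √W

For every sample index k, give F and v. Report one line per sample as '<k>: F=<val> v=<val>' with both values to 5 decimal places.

k=0: u−w=24.62400, u+w=-0.31800; √(b/2)=2.66458, √(2b)=5.32917; F=2.66458×24.624=65.61268, v=-0.31800/5.32917=-0.05967

0: F=65.61268 v=-0.05967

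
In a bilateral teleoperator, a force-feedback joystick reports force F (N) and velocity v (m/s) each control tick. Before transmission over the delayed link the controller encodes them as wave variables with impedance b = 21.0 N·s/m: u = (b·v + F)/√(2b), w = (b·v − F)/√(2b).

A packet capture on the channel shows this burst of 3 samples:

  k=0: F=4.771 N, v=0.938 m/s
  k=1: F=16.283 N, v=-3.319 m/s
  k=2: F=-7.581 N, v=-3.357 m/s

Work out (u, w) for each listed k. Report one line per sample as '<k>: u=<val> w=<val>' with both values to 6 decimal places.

0: u=3.775649 w=2.303286
1: u=-8.242268 w=-13.267311
2: u=-12.047697 w=-9.708150

k=0: b·v=21.0×0.938=19.698000; √(2b)=6.480741; u=(19.698000+4.771)/6.480741=3.775649, w=(19.698000−4.771)/6.480741=2.303286
k=1: b·v=21.0×(-3.319)=-69.699000; √(2b)=6.480741; u=(-69.699000+16.283)/6.480741=-8.242268, w=(-69.699000−16.283)/6.480741=-13.267311
k=2: b·v=21.0×(-3.357)=-70.497000; √(2b)=6.480741; u=(-70.497000+(-7.581))/6.480741=-12.047697, w=(-70.497000−(-7.581))/6.480741=-9.708150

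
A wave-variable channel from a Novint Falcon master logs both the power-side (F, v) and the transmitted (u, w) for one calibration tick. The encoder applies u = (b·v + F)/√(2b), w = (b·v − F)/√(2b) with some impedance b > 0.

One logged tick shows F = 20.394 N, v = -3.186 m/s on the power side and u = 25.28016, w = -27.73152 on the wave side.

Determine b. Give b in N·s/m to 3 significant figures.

b = 0.296 N·s/m

u + w = -2.45136;  u + w = √(2b)·v, so √(2b) = -2.45136/(-3.186) = 0.76942.
b = (√(2b))²/2 = 0.59200/2 = 0.29600.
(Check via u − w = 2F/√(2b): u − w = 53.01168, 2F/√(2b) = 53.01162.)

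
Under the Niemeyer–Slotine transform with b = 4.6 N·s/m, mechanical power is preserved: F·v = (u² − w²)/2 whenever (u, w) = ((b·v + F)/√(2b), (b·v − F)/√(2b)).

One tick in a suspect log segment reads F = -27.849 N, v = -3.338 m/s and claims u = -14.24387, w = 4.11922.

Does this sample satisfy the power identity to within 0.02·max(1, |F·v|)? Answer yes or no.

F·v = (-27.849)×(-3.338) = 92.9600 W.
(u² − w²)/2 = (202.8878 − 16.9680)/2 = 92.9599 W.
|Δ| = 0.0000;  2% of max(1, |F·v|) = 1.8592.

yes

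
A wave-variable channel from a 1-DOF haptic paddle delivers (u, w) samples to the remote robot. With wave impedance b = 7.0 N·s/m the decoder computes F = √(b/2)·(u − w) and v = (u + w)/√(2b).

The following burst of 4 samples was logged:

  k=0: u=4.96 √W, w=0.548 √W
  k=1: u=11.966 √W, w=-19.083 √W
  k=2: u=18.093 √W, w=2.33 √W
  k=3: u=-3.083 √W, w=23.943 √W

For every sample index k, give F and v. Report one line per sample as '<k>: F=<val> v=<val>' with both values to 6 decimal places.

0: F=8.254096 v=1.472075
1: F=58.087360 v=-1.902098
2: F=29.489873 v=5.458276
3: F=-50.561016 v=5.575070

k=0: u−w=4.412000, u+w=5.508000; √(b/2)=1.870829, √(2b)=3.741657; F=1.870829×4.412=8.254096, v=5.508000/3.741657=1.472075
k=1: u−w=31.049000, u+w=-7.117000; √(b/2)=1.870829, √(2b)=3.741657; F=1.870829×31.049=58.087360, v=-7.117000/3.741657=-1.902098
k=2: u−w=15.763000, u+w=20.423000; √(b/2)=1.870829, √(2b)=3.741657; F=1.870829×15.763=29.489873, v=20.423000/3.741657=5.458276
k=3: u−w=-27.026000, u+w=20.860000; √(b/2)=1.870829, √(2b)=3.741657; F=1.870829×(-27.026)=-50.561016, v=20.860000/3.741657=5.575070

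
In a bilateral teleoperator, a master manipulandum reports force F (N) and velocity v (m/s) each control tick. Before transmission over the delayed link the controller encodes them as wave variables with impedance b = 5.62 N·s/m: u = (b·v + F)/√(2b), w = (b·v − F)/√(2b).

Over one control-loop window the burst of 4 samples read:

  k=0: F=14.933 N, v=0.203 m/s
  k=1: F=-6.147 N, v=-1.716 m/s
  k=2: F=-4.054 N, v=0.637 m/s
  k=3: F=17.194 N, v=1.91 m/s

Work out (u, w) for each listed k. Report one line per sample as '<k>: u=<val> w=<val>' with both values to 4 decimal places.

0: u=4.7944 w=-4.1139
1: u=-4.7100 w=-1.0430
2: u=-0.1414 w=2.2770
3: u=8.3303 w=-1.9268

k=0: b·v=5.62×0.203=1.1409; √(2b)=3.3526; u=(1.1409+14.933)/3.3526=4.7944, w=(1.1409−14.933)/3.3526=-4.1139
k=1: b·v=5.62×(-1.716)=-9.6439; √(2b)=3.3526; u=(-9.6439+(-6.147))/3.3526=-4.7100, w=(-9.6439−(-6.147))/3.3526=-1.0430
k=2: b·v=5.62×0.637=3.5799; √(2b)=3.3526; u=(3.5799+(-4.054))/3.3526=-0.1414, w=(3.5799−(-4.054))/3.3526=2.2770
k=3: b·v=5.62×1.91=10.7342; √(2b)=3.3526; u=(10.7342+17.194)/3.3526=8.3303, w=(10.7342−17.194)/3.3526=-1.9268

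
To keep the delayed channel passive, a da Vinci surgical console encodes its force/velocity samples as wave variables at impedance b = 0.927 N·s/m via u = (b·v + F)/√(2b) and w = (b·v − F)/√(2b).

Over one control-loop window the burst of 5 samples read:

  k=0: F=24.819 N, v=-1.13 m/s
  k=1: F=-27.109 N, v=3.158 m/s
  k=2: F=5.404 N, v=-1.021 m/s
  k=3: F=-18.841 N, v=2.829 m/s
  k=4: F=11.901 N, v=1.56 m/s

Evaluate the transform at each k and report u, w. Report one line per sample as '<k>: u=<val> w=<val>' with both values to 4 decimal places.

k=0: b·v=0.927×(-1.13)=-1.0475; √(2b)=1.3616; u=(-1.0475+24.819)/1.3616=17.4583, w=(-1.0475−24.819)/1.3616=-18.9969
k=1: b·v=0.927×3.158=2.9275; √(2b)=1.3616; u=(2.9275+(-27.109))/1.3616=-17.7594, w=(2.9275−(-27.109))/1.3616=22.0594
k=2: b·v=0.927×(-1.021)=-0.9465; √(2b)=1.3616; u=(-0.9465+5.404)/1.3616=3.2737, w=(-0.9465−5.404)/1.3616=-4.6639
k=3: b·v=0.927×2.829=2.6225; √(2b)=1.3616; u=(2.6225+(-18.841))/1.3616=-11.9112, w=(2.6225−(-18.841))/1.3616=15.7632
k=4: b·v=0.927×1.56=1.4461; √(2b)=1.3616; u=(1.4461+11.901)/1.3616=9.8024, w=(1.4461−11.901)/1.3616=-7.6783

0: u=17.4583 w=-18.9969
1: u=-17.7594 w=22.0594
2: u=3.2737 w=-4.6639
3: u=-11.9112 w=15.7632
4: u=9.8024 w=-7.6783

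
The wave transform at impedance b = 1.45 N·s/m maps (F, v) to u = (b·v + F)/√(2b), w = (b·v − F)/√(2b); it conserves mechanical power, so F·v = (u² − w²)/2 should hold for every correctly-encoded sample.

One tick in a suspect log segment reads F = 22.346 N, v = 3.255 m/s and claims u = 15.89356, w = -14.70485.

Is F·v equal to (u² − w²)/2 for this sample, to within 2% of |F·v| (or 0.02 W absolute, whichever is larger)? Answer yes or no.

F·v = 22.346×3.255 = 72.7362 W.
(u² − w²)/2 = (252.6052 − 216.2326)/2 = 18.1863 W.
|Δ| = 54.5499;  2% of max(1, |F·v|) = 1.4547.

no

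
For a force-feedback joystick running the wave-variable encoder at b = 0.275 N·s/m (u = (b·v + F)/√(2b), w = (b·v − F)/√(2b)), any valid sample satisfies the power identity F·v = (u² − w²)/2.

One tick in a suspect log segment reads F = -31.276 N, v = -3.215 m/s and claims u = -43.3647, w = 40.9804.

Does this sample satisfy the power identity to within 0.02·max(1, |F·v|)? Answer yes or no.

yes

F·v = (-31.276)×(-3.215) = 100.55234 W.
(u² − w²)/2 = (1880.49721 − 1679.39318)/2 = 100.55201 W.
|Δ| = 0.00033;  2% of max(1, |F·v|) = 2.01105.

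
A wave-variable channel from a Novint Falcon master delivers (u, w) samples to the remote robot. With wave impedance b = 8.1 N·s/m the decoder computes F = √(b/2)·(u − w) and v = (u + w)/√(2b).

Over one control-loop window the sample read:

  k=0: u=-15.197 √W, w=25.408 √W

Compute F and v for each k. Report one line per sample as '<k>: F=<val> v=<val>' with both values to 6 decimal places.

0: F=-81.715986 v=2.536943

k=0: u−w=-40.605000, u+w=10.211000; √(b/2)=2.012461, √(2b)=4.024922; F=2.012461×(-40.605)=-81.715986, v=10.211000/4.024922=2.536943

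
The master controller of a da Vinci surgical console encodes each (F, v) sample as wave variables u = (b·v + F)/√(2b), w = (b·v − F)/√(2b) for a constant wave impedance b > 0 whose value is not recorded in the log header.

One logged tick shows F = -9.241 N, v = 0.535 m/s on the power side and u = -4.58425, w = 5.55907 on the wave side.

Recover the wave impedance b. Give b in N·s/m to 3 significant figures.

b = 1.66 N·s/m

u + w = 0.9748;  u + w = √(2b)·v, so √(2b) = 0.9748/0.535 = 1.8221.
b = (√(2b))²/2 = 3.3200/2 = 1.6600.
(Check via u − w = 2F/√(2b): u − w = -10.1433, 2F/√(2b) = -10.1433.)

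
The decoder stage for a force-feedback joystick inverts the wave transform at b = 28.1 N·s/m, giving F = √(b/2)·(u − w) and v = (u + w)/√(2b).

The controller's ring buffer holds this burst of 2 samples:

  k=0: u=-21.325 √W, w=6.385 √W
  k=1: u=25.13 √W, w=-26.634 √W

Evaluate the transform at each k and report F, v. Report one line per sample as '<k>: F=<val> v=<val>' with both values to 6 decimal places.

0: F=-103.866306 v=-1.992886
1: F=194.028707 v=-0.200623

k=0: u−w=-27.710000, u+w=-14.940000; √(b/2)=3.748333, √(2b)=7.496666; F=3.748333×(-27.71)=-103.866306, v=-14.940000/7.496666=-1.992886
k=1: u−w=51.764000, u+w=-1.504000; √(b/2)=3.748333, √(2b)=7.496666; F=3.748333×51.764=194.028707, v=-1.504000/7.496666=-0.200623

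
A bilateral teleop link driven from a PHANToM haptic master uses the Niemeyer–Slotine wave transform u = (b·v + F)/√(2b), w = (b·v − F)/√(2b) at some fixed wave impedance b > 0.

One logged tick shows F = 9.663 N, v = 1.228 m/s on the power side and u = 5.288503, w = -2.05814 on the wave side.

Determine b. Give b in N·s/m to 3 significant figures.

b = 3.46 N·s/m

u + w = 3.230363;  u + w = √(2b)·v, so √(2b) = 3.230363/1.228 = 2.630589.
b = (√(2b))²/2 = 6.919997/2 = 3.459999.
(Check via u − w = 2F/√(2b): u − w = 7.346643, 2F/√(2b) = 7.346644.)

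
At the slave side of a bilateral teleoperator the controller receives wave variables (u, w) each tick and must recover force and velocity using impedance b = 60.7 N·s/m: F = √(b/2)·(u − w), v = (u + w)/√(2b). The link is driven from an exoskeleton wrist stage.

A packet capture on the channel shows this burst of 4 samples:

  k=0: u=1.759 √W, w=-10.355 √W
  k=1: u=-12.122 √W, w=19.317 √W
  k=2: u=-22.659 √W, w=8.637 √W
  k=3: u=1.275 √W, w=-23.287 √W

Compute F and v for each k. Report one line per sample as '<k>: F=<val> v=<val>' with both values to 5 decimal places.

0: F=66.73704 v=-0.78017
1: F=-173.20007 v=0.65301
2: F=-172.41227 v=-1.27263
3: F=135.31411 v=-1.99779

k=0: u−w=12.11400, u+w=-8.59600; √(b/2)=5.50908, √(2b)=11.01817; F=5.50908×12.114=66.73704, v=-8.59600/11.01817=-0.78017
k=1: u−w=-31.43900, u+w=7.19500; √(b/2)=5.50908, √(2b)=11.01817; F=5.50908×(-31.439)=-173.20007, v=7.19500/11.01817=0.65301
k=2: u−w=-31.29600, u+w=-14.02200; √(b/2)=5.50908, √(2b)=11.01817; F=5.50908×(-31.296)=-172.41227, v=-14.02200/11.01817=-1.27263
k=3: u−w=24.56200, u+w=-22.01200; √(b/2)=5.50908, √(2b)=11.01817; F=5.50908×24.562=135.31411, v=-22.01200/11.01817=-1.99779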